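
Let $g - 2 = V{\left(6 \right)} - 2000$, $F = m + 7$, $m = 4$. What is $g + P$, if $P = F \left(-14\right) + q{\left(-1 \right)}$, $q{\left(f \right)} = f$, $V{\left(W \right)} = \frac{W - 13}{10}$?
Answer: $- \frac{21537}{10} \approx -2153.7$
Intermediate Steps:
$F = 11$ ($F = 4 + 7 = 11$)
$V{\left(W \right)} = - \frac{13}{10} + \frac{W}{10}$ ($V{\left(W \right)} = \left(-13 + W\right) \frac{1}{10} = - \frac{13}{10} + \frac{W}{10}$)
$P = -155$ ($P = 11 \left(-14\right) - 1 = -154 - 1 = -155$)
$g = - \frac{19987}{10}$ ($g = 2 + \left(\left(- \frac{13}{10} + \frac{1}{10} \cdot 6\right) - 2000\right) = 2 + \left(\left(- \frac{13}{10} + \frac{3}{5}\right) - 2000\right) = 2 - \frac{20007}{10} = - \frac{19987}{10} \approx -1998.7$)
$g + P = - \frac{19987}{10} - 155 = - \frac{21537}{10}$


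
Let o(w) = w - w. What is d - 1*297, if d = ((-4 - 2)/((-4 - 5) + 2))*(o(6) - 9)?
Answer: -2133/7 ≈ -304.71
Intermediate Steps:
o(w) = 0
d = -54/7 (d = ((-4 - 2)/((-4 - 5) + 2))*(0 - 9) = -6/(-9 + 2)*(-9) = -6/(-7)*(-9) = -6*(-⅐)*(-9) = (6/7)*(-9) = -54/7 ≈ -7.7143)
d - 1*297 = -54/7 - 1*297 = -54/7 - 297 = -2133/7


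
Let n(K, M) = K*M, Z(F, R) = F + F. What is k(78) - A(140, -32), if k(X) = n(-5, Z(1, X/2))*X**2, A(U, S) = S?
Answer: -60808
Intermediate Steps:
Z(F, R) = 2*F
k(X) = -10*X**2 (k(X) = (-10)*X**2 = (-5*2)*X**2 = -10*X**2)
k(78) - A(140, -32) = -10*78**2 - 1*(-32) = -10*6084 + 32 = -60840 + 32 = -60808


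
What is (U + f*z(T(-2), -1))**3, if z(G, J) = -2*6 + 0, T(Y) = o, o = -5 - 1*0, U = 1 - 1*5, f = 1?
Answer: -4096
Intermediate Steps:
U = -4 (U = 1 - 5 = -4)
o = -5 (o = -5 + 0 = -5)
T(Y) = -5
z(G, J) = -12 (z(G, J) = -12 + 0 = -12)
(U + f*z(T(-2), -1))**3 = (-4 + 1*(-12))**3 = (-4 - 12)**3 = (-16)**3 = -4096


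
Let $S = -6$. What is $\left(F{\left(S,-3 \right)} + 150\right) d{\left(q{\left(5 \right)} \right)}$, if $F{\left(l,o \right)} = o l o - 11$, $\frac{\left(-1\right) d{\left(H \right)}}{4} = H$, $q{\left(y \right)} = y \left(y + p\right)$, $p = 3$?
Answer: $-13600$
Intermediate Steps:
$q{\left(y \right)} = y \left(3 + y\right)$ ($q{\left(y \right)} = y \left(y + 3\right) = y \left(3 + y\right)$)
$d{\left(H \right)} = - 4 H$
$F{\left(l,o \right)} = -11 + l o^{2}$ ($F{\left(l,o \right)} = l o o - 11 = l o^{2} - 11 = -11 + l o^{2}$)
$\left(F{\left(S,-3 \right)} + 150\right) d{\left(q{\left(5 \right)} \right)} = \left(\left(-11 - 6 \left(-3\right)^{2}\right) + 150\right) \left(- 4 \cdot 5 \left(3 + 5\right)\right) = \left(\left(-11 - 54\right) + 150\right) \left(- 4 \cdot 5 \cdot 8\right) = \left(\left(-11 - 54\right) + 150\right) \left(\left(-4\right) 40\right) = \left(-65 + 150\right) \left(-160\right) = 85 \left(-160\right) = -13600$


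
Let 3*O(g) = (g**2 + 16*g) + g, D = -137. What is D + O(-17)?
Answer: -137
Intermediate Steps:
O(g) = g**2/3 + 17*g/3 (O(g) = ((g**2 + 16*g) + g)/3 = (g**2 + 17*g)/3 = g**2/3 + 17*g/3)
D + O(-17) = -137 + (1/3)*(-17)*(17 - 17) = -137 + (1/3)*(-17)*0 = -137 + 0 = -137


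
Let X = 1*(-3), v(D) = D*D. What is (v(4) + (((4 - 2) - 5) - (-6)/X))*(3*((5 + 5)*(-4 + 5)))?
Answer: 330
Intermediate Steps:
v(D) = D**2
X = -3
(v(4) + (((4 - 2) - 5) - (-6)/X))*(3*((5 + 5)*(-4 + 5))) = (4**2 + (((4 - 2) - 5) - (-6)/(-3)))*(3*((5 + 5)*(-4 + 5))) = (16 + ((2 - 5) - (-6)*(-1)/3))*(3*(10*1)) = (16 + (-3 - 1*2))*(3*10) = (16 + (-3 - 2))*30 = (16 - 5)*30 = 11*30 = 330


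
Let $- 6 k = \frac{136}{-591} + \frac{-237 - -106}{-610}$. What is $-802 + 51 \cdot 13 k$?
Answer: $- \frac{577033921}{721020} \approx -800.3$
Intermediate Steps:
$k = \frac{5539}{2163060}$ ($k = - \frac{\frac{136}{-591} + \frac{-237 - -106}{-610}}{6} = - \frac{136 \left(- \frac{1}{591}\right) + \left(-237 + 106\right) \left(- \frac{1}{610}\right)}{6} = - \frac{- \frac{136}{591} - - \frac{131}{610}}{6} = - \frac{- \frac{136}{591} + \frac{131}{610}}{6} = \left(- \frac{1}{6}\right) \left(- \frac{5539}{360510}\right) = \frac{5539}{2163060} \approx 0.0025607$)
$-802 + 51 \cdot 13 k = -802 + 51 \cdot 13 \cdot \frac{5539}{2163060} = -802 + 663 \cdot \frac{5539}{2163060} = -802 + \frac{1224119}{721020} = - \frac{577033921}{721020}$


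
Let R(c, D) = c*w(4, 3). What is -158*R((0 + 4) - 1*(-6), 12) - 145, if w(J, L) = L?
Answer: -4885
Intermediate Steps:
R(c, D) = 3*c (R(c, D) = c*3 = 3*c)
-158*R((0 + 4) - 1*(-6), 12) - 145 = -474*((0 + 4) - 1*(-6)) - 145 = -474*(4 + 6) - 145 = -474*10 - 145 = -158*30 - 145 = -4740 - 145 = -4885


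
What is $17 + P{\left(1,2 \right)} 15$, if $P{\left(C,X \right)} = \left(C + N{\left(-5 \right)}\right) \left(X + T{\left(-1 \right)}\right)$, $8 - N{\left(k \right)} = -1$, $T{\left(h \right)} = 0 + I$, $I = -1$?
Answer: $167$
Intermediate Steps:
$T{\left(h \right)} = -1$ ($T{\left(h \right)} = 0 - 1 = -1$)
$N{\left(k \right)} = 9$ ($N{\left(k \right)} = 8 - -1 = 8 + 1 = 9$)
$P{\left(C,X \right)} = \left(-1 + X\right) \left(9 + C\right)$ ($P{\left(C,X \right)} = \left(C + 9\right) \left(X - 1\right) = \left(9 + C\right) \left(-1 + X\right) = \left(-1 + X\right) \left(9 + C\right)$)
$17 + P{\left(1,2 \right)} 15 = 17 + \left(-9 - 1 + 9 \cdot 2 + 1 \cdot 2\right) 15 = 17 + \left(-9 - 1 + 18 + 2\right) 15 = 17 + 10 \cdot 15 = 17 + 150 = 167$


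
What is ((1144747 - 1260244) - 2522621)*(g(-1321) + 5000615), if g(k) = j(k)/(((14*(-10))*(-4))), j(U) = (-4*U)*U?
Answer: -131593294134783/10 ≈ -1.3159e+13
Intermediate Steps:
j(U) = -4*U**2
g(k) = -k**2/140 (g(k) = (-4*k**2)/(((14*(-10))*(-4))) = (-4*k**2)/((-140*(-4))) = -4*k**2/560 = -4*k**2*(1/560) = -k**2/140)
((1144747 - 1260244) - 2522621)*(g(-1321) + 5000615) = ((1144747 - 1260244) - 2522621)*(-1/140*(-1321)**2 + 5000615) = (-115497 - 2522621)*(-1/140*1745041 + 5000615) = -2638118*(-1745041/140 + 5000615) = -2638118*698341059/140 = -131593294134783/10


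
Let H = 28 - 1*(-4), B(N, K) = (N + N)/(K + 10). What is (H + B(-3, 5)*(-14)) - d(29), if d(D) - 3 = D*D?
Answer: -4032/5 ≈ -806.40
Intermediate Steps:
B(N, K) = 2*N/(10 + K) (B(N, K) = (2*N)/(10 + K) = 2*N/(10 + K))
d(D) = 3 + D**2 (d(D) = 3 + D*D = 3 + D**2)
H = 32 (H = 28 + 4 = 32)
(H + B(-3, 5)*(-14)) - d(29) = (32 + (2*(-3)/(10 + 5))*(-14)) - (3 + 29**2) = (32 + (2*(-3)/15)*(-14)) - (3 + 841) = (32 + (2*(-3)*(1/15))*(-14)) - 1*844 = (32 - 2/5*(-14)) - 844 = (32 + 28/5) - 844 = 188/5 - 844 = -4032/5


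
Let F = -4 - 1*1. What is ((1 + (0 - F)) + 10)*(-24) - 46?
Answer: -430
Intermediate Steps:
F = -5 (F = -4 - 1 = -5)
((1 + (0 - F)) + 10)*(-24) - 46 = ((1 + (0 - 1*(-5))) + 10)*(-24) - 46 = ((1 + (0 + 5)) + 10)*(-24) - 46 = ((1 + 5) + 10)*(-24) - 46 = (6 + 10)*(-24) - 46 = 16*(-24) - 46 = -384 - 46 = -430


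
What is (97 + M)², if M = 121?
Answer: 47524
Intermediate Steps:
(97 + M)² = (97 + 121)² = 218² = 47524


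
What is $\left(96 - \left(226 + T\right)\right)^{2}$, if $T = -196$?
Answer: $4356$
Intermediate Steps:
$\left(96 - \left(226 + T\right)\right)^{2} = \left(96 - 30\right)^{2} = 66^{2} = 4356$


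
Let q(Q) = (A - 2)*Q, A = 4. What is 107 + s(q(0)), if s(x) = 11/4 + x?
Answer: 439/4 ≈ 109.75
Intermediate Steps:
q(Q) = 2*Q (q(Q) = (4 - 2)*Q = 2*Q)
s(x) = 11/4 + x (s(x) = 11*(¼) + x = 11/4 + x)
107 + s(q(0)) = 107 + (11/4 + 2*0) = 107 + (11/4 + 0) = 107 + 11/4 = 439/4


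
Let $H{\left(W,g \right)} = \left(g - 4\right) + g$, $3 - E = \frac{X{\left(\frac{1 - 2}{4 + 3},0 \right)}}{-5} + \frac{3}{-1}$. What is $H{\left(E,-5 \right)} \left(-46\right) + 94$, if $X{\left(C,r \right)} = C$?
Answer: $738$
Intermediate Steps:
$E = \frac{209}{35}$ ($E = 3 - \left(\frac{\left(1 - 2\right) \frac{1}{4 + 3}}{-5} + \frac{3}{-1}\right) = 3 - \left(- \frac{1}{7} \left(- \frac{1}{5}\right) + 3 \left(-1\right)\right) = 3 - \left(\left(-1\right) \frac{1}{7} \left(- \frac{1}{5}\right) - 3\right) = 3 - \left(\left(- \frac{1}{7}\right) \left(- \frac{1}{5}\right) - 3\right) = 3 - \left(\frac{1}{35} - 3\right) = 3 - - \frac{104}{35} = 3 + \frac{104}{35} = \frac{209}{35} \approx 5.9714$)
$H{\left(W,g \right)} = -4 + 2 g$ ($H{\left(W,g \right)} = \left(-4 + g\right) + g = -4 + 2 g$)
$H{\left(E,-5 \right)} \left(-46\right) + 94 = \left(-4 + 2 \left(-5\right)\right) \left(-46\right) + 94 = \left(-4 - 10\right) \left(-46\right) + 94 = \left(-14\right) \left(-46\right) + 94 = 644 + 94 = 738$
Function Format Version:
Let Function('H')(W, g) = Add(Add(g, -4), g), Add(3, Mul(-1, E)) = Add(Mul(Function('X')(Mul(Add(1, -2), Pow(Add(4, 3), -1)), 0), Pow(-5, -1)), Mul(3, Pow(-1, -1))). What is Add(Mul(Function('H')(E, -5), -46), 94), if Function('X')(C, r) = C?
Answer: 738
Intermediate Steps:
E = Rational(209, 35) (E = Add(3, Mul(-1, Add(Mul(Mul(Add(1, -2), Pow(Add(4, 3), -1)), Pow(-5, -1)), Mul(3, Pow(-1, -1))))) = Add(3, Mul(-1, Add(Mul(Mul(-1, Pow(7, -1)), Rational(-1, 5)), Mul(3, -1)))) = Add(3, Mul(-1, Add(Mul(Mul(-1, Rational(1, 7)), Rational(-1, 5)), -3))) = Add(3, Mul(-1, Add(Mul(Rational(-1, 7), Rational(-1, 5)), -3))) = Add(3, Mul(-1, Add(Rational(1, 35), -3))) = Add(3, Mul(-1, Rational(-104, 35))) = Add(3, Rational(104, 35)) = Rational(209, 35) ≈ 5.9714)
Function('H')(W, g) = Add(-4, Mul(2, g)) (Function('H')(W, g) = Add(Add(-4, g), g) = Add(-4, Mul(2, g)))
Add(Mul(Function('H')(E, -5), -46), 94) = Add(Mul(Add(-4, Mul(2, -5)), -46), 94) = Add(Mul(Add(-4, -10), -46), 94) = Add(Mul(-14, -46), 94) = Add(644, 94) = 738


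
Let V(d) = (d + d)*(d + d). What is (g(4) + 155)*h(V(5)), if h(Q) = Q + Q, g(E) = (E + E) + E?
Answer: 33400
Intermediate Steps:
g(E) = 3*E (g(E) = 2*E + E = 3*E)
V(d) = 4*d**2 (V(d) = (2*d)*(2*d) = 4*d**2)
h(Q) = 2*Q
(g(4) + 155)*h(V(5)) = (3*4 + 155)*(2*(4*5**2)) = (12 + 155)*(2*(4*25)) = 167*(2*100) = 167*200 = 33400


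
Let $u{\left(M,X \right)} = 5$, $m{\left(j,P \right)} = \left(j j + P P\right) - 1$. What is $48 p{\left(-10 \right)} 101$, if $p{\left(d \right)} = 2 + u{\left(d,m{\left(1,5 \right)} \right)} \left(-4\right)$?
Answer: $-87264$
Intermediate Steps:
$m{\left(j,P \right)} = -1 + P^{2} + j^{2}$ ($m{\left(j,P \right)} = \left(j^{2} + P^{2}\right) - 1 = \left(P^{2} + j^{2}\right) - 1 = -1 + P^{2} + j^{2}$)
$p{\left(d \right)} = -18$ ($p{\left(d \right)} = 2 + 5 \left(-4\right) = 2 - 20 = -18$)
$48 p{\left(-10 \right)} 101 = 48 \left(-18\right) 101 = \left(-864\right) 101 = -87264$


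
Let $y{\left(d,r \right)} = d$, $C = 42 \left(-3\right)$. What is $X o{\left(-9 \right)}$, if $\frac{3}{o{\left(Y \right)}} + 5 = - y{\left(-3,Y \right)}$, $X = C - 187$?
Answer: $\frac{939}{2} \approx 469.5$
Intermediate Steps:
$C = -126$
$X = -313$ ($X = -126 - 187 = -313$)
$o{\left(Y \right)} = - \frac{3}{2}$ ($o{\left(Y \right)} = \frac{3}{-5 - -3} = \frac{3}{-5 + 3} = \frac{3}{-2} = 3 \left(- \frac{1}{2}\right) = - \frac{3}{2}$)
$X o{\left(-9 \right)} = \left(-313\right) \left(- \frac{3}{2}\right) = \frac{939}{2}$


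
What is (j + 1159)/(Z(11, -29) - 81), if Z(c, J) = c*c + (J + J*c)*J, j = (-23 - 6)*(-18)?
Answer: 1681/10132 ≈ 0.16591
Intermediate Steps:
j = 522 (j = -29*(-18) = 522)
Z(c, J) = c² + J*(J + J*c)
(j + 1159)/(Z(11, -29) - 81) = (522 + 1159)/(((-29)² + 11² + 11*(-29)²) - 81) = 1681/((841 + 121 + 11*841) - 81) = 1681/((841 + 121 + 9251) - 81) = 1681/(10213 - 81) = 1681/10132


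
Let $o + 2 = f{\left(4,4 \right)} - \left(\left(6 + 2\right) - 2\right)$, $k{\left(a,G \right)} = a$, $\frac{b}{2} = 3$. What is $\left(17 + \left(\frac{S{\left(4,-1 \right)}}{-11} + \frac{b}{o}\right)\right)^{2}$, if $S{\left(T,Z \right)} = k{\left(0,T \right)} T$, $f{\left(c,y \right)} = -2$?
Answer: $\frac{6724}{25} \approx 268.96$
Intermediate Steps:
$b = 6$ ($b = 2 \cdot 3 = 6$)
$S{\left(T,Z \right)} = 0$ ($S{\left(T,Z \right)} = 0 T = 0$)
$o = -10$ ($o = -2 - 8 = -10$)
$\left(17 + \left(\frac{S{\left(4,-1 \right)}}{-11} + \frac{b}{o}\right)\right)^{2} = \left(17 + \left(\frac{0}{-11} + \frac{6}{-10}\right)\right)^{2} = \left(17 + \left(0 \left(- \frac{1}{11}\right) + 6 \left(- \frac{1}{10}\right)\right)\right)^{2} = \left(17 + \left(0 - \frac{3}{5}\right)\right)^{2} = \left(17 - \frac{3}{5}\right)^{2} = \left(\frac{82}{5}\right)^{2} = \frac{6724}{25}$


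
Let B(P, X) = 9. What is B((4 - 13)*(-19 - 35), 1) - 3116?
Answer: -3107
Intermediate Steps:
B((4 - 13)*(-19 - 35), 1) - 3116 = 9 - 3116 = -3107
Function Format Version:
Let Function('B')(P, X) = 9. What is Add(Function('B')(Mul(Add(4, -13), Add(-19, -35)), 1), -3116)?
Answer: -3107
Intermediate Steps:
Add(Function('B')(Mul(Add(4, -13), Add(-19, -35)), 1), -3116) = Add(9, -3116) = -3107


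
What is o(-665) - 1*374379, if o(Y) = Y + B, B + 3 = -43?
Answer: -375090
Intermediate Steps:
B = -46 (B = -3 - 43 = -46)
o(Y) = -46 + Y (o(Y) = Y - 46 = -46 + Y)
o(-665) - 1*374379 = (-46 - 665) - 1*374379 = -711 - 374379 = -375090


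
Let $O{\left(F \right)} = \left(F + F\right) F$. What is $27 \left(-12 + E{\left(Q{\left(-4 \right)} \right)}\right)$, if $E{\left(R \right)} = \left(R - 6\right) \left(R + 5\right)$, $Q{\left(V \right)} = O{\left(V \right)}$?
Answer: $25650$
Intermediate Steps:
$O{\left(F \right)} = 2 F^{2}$ ($O{\left(F \right)} = 2 F F = 2 F^{2}$)
$Q{\left(V \right)} = 2 V^{2}$
$E{\left(R \right)} = \left(-6 + R\right) \left(5 + R\right)$
$27 \left(-12 + E{\left(Q{\left(-4 \right)} \right)}\right) = 27 \left(-12 - \left(30 - 1024 + 32\right)\right) = 27 \left(-12 - \left(62 - 1024\right)\right) = 27 \left(-12 - -962\right) = 27 \left(-12 + 962\right) = 27 \cdot 950 = 25650$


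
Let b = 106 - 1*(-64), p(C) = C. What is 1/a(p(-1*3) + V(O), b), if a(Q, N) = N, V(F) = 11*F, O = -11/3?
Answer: 1/170 ≈ 0.0058824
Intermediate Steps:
O = -11/3 (O = -11*⅓ = -11/3 ≈ -3.6667)
b = 170 (b = 106 + 64 = 170)
1/a(p(-1*3) + V(O), b) = 1/170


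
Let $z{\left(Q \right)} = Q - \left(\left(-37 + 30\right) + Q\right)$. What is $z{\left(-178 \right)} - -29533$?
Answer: $29540$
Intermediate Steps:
$z{\left(Q \right)} = 7$ ($z{\left(Q \right)} = Q - \left(-7 + Q\right) = 7$)
$z{\left(-178 \right)} - -29533 = 7 - -29533 = 7 + 29533 = 29540$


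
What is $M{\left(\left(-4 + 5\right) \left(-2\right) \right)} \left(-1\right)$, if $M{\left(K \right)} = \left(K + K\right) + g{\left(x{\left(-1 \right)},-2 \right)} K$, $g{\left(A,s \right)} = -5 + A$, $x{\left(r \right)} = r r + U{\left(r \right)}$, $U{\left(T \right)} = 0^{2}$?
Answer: $-4$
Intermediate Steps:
$U{\left(T \right)} = 0$
$x{\left(r \right)} = r^{2}$ ($x{\left(r \right)} = r r + 0 = r^{2} + 0 = r^{2}$)
$M{\left(K \right)} = - 2 K$ ($M{\left(K \right)} = \left(K + K\right) + \left(-5 + \left(-1\right)^{2}\right) K = 2 K + \left(-5 + 1\right) K = 2 K - 4 K = - 2 K$)
$M{\left(\left(-4 + 5\right) \left(-2\right) \right)} \left(-1\right) = - 2 \left(-4 + 5\right) \left(-2\right) \left(-1\right) = - 2 \cdot 1 \left(-2\right) \left(-1\right) = \left(-2\right) \left(-2\right) \left(-1\right) = 4 \left(-1\right) = -4$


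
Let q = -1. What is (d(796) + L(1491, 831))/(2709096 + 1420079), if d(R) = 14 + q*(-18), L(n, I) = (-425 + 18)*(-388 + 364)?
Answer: 392/165167 ≈ 0.0023734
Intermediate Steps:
L(n, I) = 9768 (L(n, I) = -407*(-24) = 9768)
d(R) = 32 (d(R) = 14 - 1*(-18) = 14 + 18 = 32)
(d(796) + L(1491, 831))/(2709096 + 1420079) = (32 + 9768)/(2709096 + 1420079) = 9800/4129175 = 9800*(1/4129175) = 392/165167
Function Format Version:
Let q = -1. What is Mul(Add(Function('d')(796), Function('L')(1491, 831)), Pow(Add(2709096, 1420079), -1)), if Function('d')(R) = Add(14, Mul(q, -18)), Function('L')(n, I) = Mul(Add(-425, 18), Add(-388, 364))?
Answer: Rational(392, 165167) ≈ 0.0023734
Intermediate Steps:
Function('L')(n, I) = 9768 (Function('L')(n, I) = Mul(-407, -24) = 9768)
Function('d')(R) = 32 (Function('d')(R) = Add(14, Mul(-1, -18)) = Add(14, 18) = 32)
Mul(Add(Function('d')(796), Function('L')(1491, 831)), Pow(Add(2709096, 1420079), -1)) = Mul(Add(32, 9768), Pow(Add(2709096, 1420079), -1)) = Mul(9800, Pow(4129175, -1)) = Mul(9800, Rational(1, 4129175)) = Rational(392, 165167)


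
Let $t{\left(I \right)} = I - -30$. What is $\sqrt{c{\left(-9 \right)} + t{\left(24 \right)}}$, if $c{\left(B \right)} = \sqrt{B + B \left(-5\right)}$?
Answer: $2 \sqrt{15} \approx 7.746$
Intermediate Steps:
$t{\left(I \right)} = 30 + I$ ($t{\left(I \right)} = I + 30 = 30 + I$)
$c{\left(B \right)} = 2 \sqrt{- B}$ ($c{\left(B \right)} = \sqrt{B - 5 B} = \sqrt{- 4 B} = 2 \sqrt{- B}$)
$\sqrt{c{\left(-9 \right)} + t{\left(24 \right)}} = \sqrt{2 \sqrt{\left(-1\right) \left(-9\right)} + \left(30 + 24\right)} = \sqrt{2 \sqrt{9} + 54} = \sqrt{2 \cdot 3 + 54} = \sqrt{6 + 54} = \sqrt{60} = 2 \sqrt{15}$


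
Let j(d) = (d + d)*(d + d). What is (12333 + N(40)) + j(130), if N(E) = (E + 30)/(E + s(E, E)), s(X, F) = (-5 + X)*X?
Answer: 11510359/144 ≈ 79933.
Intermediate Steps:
j(d) = 4*d² (j(d) = (2*d)*(2*d) = 4*d²)
s(X, F) = X*(-5 + X)
N(E) = (30 + E)/(E + E*(-5 + E)) (N(E) = (E + 30)/(E + E*(-5 + E)) = (30 + E)/(E + E*(-5 + E)))
(12333 + N(40)) + j(130) = (12333 + (30 + 40)/(40*(-4 + 40))) + 4*130² = (12333 + (1/40)*70/36) + 4*16900 = (12333 + (1/40)*(1/36)*70) + 67600 = (12333 + 7/144) + 67600 = 1775959/144 + 67600 = 11510359/144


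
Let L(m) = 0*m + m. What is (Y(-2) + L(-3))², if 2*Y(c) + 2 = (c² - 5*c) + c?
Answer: 4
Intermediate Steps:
L(m) = m (L(m) = 0 + m = m)
Y(c) = -1 + c²/2 - 2*c (Y(c) = -1 + ((c² - 5*c) + c)/2 = -1 + (c² - 4*c)/2 = -1 + (c²/2 - 2*c) = -1 + c²/2 - 2*c)
(Y(-2) + L(-3))² = ((-1 + (½)*(-2)² - 2*(-2)) - 3)² = ((-1 + (½)*4 + 4) - 3)² = ((-1 + 2 + 4) - 3)² = (5 - 3)² = 2² = 4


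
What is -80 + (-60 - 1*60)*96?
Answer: -11600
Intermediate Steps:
-80 + (-60 - 1*60)*96 = -80 + (-60 - 60)*96 = -80 - 120*96 = -80 - 11520 = -11600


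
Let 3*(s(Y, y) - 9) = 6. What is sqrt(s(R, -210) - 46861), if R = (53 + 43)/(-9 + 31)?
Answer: 5*I*sqrt(1874) ≈ 216.45*I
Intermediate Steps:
R = 48/11 (R = 96/22 = 96*(1/22) = 48/11 ≈ 4.3636)
s(Y, y) = 11 (s(Y, y) = 9 + (1/3)*6 = 9 + 2 = 11)
sqrt(s(R, -210) - 46861) = sqrt(11 - 46861) = sqrt(-46850) = 5*I*sqrt(1874)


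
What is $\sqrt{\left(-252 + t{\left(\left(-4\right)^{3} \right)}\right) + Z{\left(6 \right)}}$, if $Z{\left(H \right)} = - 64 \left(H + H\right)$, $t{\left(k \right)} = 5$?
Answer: $i \sqrt{1015} \approx 31.859 i$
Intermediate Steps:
$Z{\left(H \right)} = - 128 H$ ($Z{\left(H \right)} = - 64 \cdot 2 H = - 128 H$)
$\sqrt{\left(-252 + t{\left(\left(-4\right)^{3} \right)}\right) + Z{\left(6 \right)}} = \sqrt{\left(-252 + 5\right) - 768} = \sqrt{-247 - 768} = \sqrt{-1015} = i \sqrt{1015}$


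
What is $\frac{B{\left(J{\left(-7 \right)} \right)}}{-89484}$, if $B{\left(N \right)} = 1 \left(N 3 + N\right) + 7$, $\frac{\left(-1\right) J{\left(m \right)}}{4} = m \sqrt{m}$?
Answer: $- \frac{7}{89484} - \frac{28 i \sqrt{7}}{22371} \approx -7.8226 \cdot 10^{-5} - 0.0033115 i$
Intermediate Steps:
$J{\left(m \right)} = - 4 m^{\frac{3}{2}}$ ($J{\left(m \right)} = - 4 m \sqrt{m} = - 4 m^{\frac{3}{2}}$)
$B{\left(N \right)} = 7 + 4 N$ ($B{\left(N \right)} = 1 \left(3 N + N\right) + 7 = 1 \cdot 4 N + 7 = 4 N + 7 = 7 + 4 N$)
$\frac{B{\left(J{\left(-7 \right)} \right)}}{-89484} = \frac{7 + 4 \left(- 4 \left(-7\right)^{\frac{3}{2}}\right)}{-89484} = \left(7 + 4 \left(- 4 \left(- 7 i \sqrt{7}\right)\right)\right) \left(- \frac{1}{89484}\right) = \left(7 + 4 \cdot 28 i \sqrt{7}\right) \left(- \frac{1}{89484}\right) = \left(7 + 112 i \sqrt{7}\right) \left(- \frac{1}{89484}\right) = - \frac{7}{89484} - \frac{28 i \sqrt{7}}{22371}$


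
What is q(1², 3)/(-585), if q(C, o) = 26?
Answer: -2/45 ≈ -0.044444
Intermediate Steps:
q(1², 3)/(-585) = 26/(-585) = 26*(-1/585) = -2/45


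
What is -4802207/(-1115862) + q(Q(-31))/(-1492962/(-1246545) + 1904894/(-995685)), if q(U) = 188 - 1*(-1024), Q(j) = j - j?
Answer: -9301774367863894811/5505019765574934 ≈ -1689.7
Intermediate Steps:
Q(j) = 0
q(U) = 1212 (q(U) = 188 + 1024 = 1212)
-4802207/(-1115862) + q(Q(-31))/(-1492962/(-1246545) + 1904894/(-995685)) = -4802207/(-1115862) + 1212/(-1492962/(-1246545) + 1904894/(-995685)) = -4802207*(-1/1115862) + 1212/(-1492962*(-1/1246545) + 1904894*(-1/995685)) = 4802207/1115862 + 1212/(497654/415515 - 1904894/995685) = 4802207/1115862 + 1212/(-19733693828/27581470185) = 4802207/1115862 + 1212*(-27581470185/19733693828) = 4802207/1115862 - 8357185466055/4933423457 = -9301774367863894811/5505019765574934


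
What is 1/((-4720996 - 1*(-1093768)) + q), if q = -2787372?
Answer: -1/6414600 ≈ -1.5589e-7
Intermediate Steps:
1/((-4720996 - 1*(-1093768)) + q) = 1/((-4720996 - 1*(-1093768)) - 2787372) = 1/((-4720996 + 1093768) - 2787372) = 1/(-3627228 - 2787372) = 1/(-6414600) = -1/6414600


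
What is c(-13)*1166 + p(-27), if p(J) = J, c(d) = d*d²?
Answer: -2561729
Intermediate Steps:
c(d) = d³
c(-13)*1166 + p(-27) = (-13)³*1166 - 27 = -2197*1166 - 27 = -2561702 - 27 = -2561729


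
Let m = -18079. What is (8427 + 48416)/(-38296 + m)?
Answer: -56843/56375 ≈ -1.0083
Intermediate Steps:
(8427 + 48416)/(-38296 + m) = (8427 + 48416)/(-38296 - 18079) = 56843/(-56375) = 56843*(-1/56375) = -56843/56375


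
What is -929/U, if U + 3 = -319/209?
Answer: 17651/86 ≈ 205.24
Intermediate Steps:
U = -86/19 (U = -3 - 319/209 = -3 - 319*1/209 = -3 - 29/19 = -86/19 ≈ -4.5263)
-929/U = -929/(-86/19) = -929*(-19/86) = 17651/86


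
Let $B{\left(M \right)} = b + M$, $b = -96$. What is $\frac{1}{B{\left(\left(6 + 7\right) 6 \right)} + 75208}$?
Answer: $\frac{1}{75190} \approx 1.33 \cdot 10^{-5}$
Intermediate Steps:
$B{\left(M \right)} = -96 + M$
$\frac{1}{B{\left(\left(6 + 7\right) 6 \right)} + 75208} = \frac{1}{\left(-96 + \left(6 + 7\right) 6\right) + 75208} = \frac{1}{\left(-96 + 13 \cdot 6\right) + 75208} = \frac{1}{\left(-96 + 78\right) + 75208} = \frac{1}{-18 + 75208} = \frac{1}{75190}$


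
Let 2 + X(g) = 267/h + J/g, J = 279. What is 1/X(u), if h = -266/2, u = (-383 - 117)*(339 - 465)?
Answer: -133000/532411 ≈ -0.24981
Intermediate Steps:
u = 63000 (u = -500*(-126) = 63000)
h = -133 (h = -266*½ = -133)
X(g) = -533/133 + 279/g (X(g) = -2 + (267/(-133) + 279/g) = -2 + (267*(-1/133) + 279/g) = -2 + (-267/133 + 279/g) = -533/133 + 279/g)
1/X(u) = 1/(-533/133 + 279/63000) = 1/(-533/133 + 279*(1/63000)) = 1/(-533/133 + 31/7000) = 1/(-532411/133000) = -133000/532411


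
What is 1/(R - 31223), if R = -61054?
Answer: -1/92277 ≈ -1.0837e-5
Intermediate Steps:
1/(R - 31223) = 1/(-61054 - 31223) = 1/(-92277) = -1/92277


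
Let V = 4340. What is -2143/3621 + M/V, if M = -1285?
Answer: -2790721/3143028 ≈ -0.88791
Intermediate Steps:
-2143/3621 + M/V = -2143/3621 - 1285/4340 = -2143*1/3621 - 1285*1/4340 = -2143/3621 - 257/868 = -2790721/3143028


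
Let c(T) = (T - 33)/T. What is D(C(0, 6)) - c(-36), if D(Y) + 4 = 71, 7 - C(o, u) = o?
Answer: 781/12 ≈ 65.083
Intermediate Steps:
C(o, u) = 7 - o
D(Y) = 67 (D(Y) = -4 + 71 = 67)
c(T) = (-33 + T)/T
D(C(0, 6)) - c(-36) = 67 - (-33 - 36)/(-36) = 67 - (-1)*(-69)/36 = 67 - 1*23/12 = 67 - 23/12 = 781/12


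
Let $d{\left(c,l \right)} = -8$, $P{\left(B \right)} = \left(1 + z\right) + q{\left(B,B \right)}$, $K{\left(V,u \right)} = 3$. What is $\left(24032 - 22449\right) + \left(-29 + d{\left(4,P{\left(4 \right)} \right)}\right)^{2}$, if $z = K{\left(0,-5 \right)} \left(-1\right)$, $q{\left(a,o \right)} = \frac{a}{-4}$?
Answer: $2952$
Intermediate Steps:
$q{\left(a,o \right)} = - \frac{a}{4}$ ($q{\left(a,o \right)} = a \left(- \frac{1}{4}\right) = - \frac{a}{4}$)
$z = -3$ ($z = 3 \left(-1\right) = -3$)
$P{\left(B \right)} = -2 - \frac{B}{4}$ ($P{\left(B \right)} = \left(1 - 3\right) - \frac{B}{4} = -2 - \frac{B}{4}$)
$\left(24032 - 22449\right) + \left(-29 + d{\left(4,P{\left(4 \right)} \right)}\right)^{2} = \left(24032 - 22449\right) + \left(-29 - 8\right)^{2} = 1583 + \left(-37\right)^{2} = 1583 + 1369 = 2952$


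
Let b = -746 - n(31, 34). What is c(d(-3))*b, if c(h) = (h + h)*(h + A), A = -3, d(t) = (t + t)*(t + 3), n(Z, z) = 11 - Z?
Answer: 0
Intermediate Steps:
d(t) = 2*t*(3 + t) (d(t) = (2*t)*(3 + t) = 2*t*(3 + t))
c(h) = 2*h*(-3 + h) (c(h) = (h + h)*(h - 3) = (2*h)*(-3 + h) = 2*h*(-3 + h))
b = -726 (b = -746 - (11 - 1*31) = -746 - (11 - 31) = -746 - 1*(-20) = -746 + 20 = -726)
c(d(-3))*b = (2*(2*(-3)*(3 - 3))*(-3 + 2*(-3)*(3 - 3)))*(-726) = (2*(2*(-3)*0)*(-3 + 2*(-3)*0))*(-726) = (2*0*(-3 + 0))*(-726) = (2*0*(-3))*(-726) = 0*(-726) = 0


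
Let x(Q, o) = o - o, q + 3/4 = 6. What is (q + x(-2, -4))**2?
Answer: 441/16 ≈ 27.563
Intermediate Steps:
q = 21/4 (q = -3/4 + 6 = 21/4 ≈ 5.2500)
x(Q, o) = 0
(q + x(-2, -4))**2 = (21/4 + 0)**2 = (21/4)**2 = 441/16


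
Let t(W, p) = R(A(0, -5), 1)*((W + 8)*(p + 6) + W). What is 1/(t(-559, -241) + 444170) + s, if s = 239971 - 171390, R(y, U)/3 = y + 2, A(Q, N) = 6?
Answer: 242666598915/3538394 ≈ 68581.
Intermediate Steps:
R(y, U) = 6 + 3*y (R(y, U) = 3*(y + 2) = 3*(2 + y) = 6 + 3*y)
t(W, p) = 24*W + 24*(6 + p)*(8 + W) (t(W, p) = (6 + 3*6)*((W + 8)*(p + 6) + W) = (6 + 18)*((8 + W)*(6 + p) + W) = 24*((6 + p)*(8 + W) + W) = 24*(W + (6 + p)*(8 + W)) = 24*W + 24*(6 + p)*(8 + W))
s = 68581
1/(t(-559, -241) + 444170) + s = 1/((1152 + 168*(-559) + 192*(-241) + 24*(-559)*(-241)) + 444170) + 68581 = 1/((1152 - 93912 - 46272 + 3233256) + 444170) + 68581 = 1/(3094224 + 444170) + 68581 = 1/3538394 + 68581 = 242666598915/3538394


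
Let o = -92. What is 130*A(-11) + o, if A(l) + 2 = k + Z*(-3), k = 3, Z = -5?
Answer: 1988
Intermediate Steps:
A(l) = 16 (A(l) = -2 + (3 - 5*(-3)) = -2 + (3 + 15) = -2 + 18 = 16)
130*A(-11) + o = 130*16 - 92 = 2080 - 92 = 1988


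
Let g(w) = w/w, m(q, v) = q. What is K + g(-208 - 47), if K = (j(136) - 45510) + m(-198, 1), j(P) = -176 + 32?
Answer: -45851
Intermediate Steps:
j(P) = -144
g(w) = 1
K = -45852 (K = (-144 - 45510) - 198 = -45654 - 198 = -45852)
K + g(-208 - 47) = -45852 + 1 = -45851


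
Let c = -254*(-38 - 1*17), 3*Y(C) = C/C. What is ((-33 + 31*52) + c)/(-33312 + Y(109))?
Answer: -46647/99935 ≈ -0.46677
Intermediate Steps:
Y(C) = ⅓ (Y(C) = (C/C)/3 = (⅓)*1 = ⅓)
c = 13970 (c = -254*(-38 - 17) = -254*(-55) = 13970)
((-33 + 31*52) + c)/(-33312 + Y(109)) = ((-33 + 31*52) + 13970)/(-33312 + ⅓) = ((-33 + 1612) + 13970)/(-99935/3) = (1579 + 13970)*(-3/99935) = 15549*(-3/99935) = -46647/99935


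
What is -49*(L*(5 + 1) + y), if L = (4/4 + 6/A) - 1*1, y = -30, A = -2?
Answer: 2352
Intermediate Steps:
L = -3 (L = (4/4 + 6/(-2)) - 1*1 = (4*(¼) + 6*(-½)) - 1 = (1 - 3) - 1 = -2 - 1 = -3)
-49*(L*(5 + 1) + y) = -49*(-3*(5 + 1) - 30) = -49*(-3*6 - 30) = -49*(-18 - 30) = -49*(-48) = 2352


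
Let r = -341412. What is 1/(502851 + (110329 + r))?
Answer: 1/271768 ≈ 3.6796e-6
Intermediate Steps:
1/(502851 + (110329 + r)) = 1/(502851 + (110329 - 341412)) = 1/(502851 - 231083) = 1/271768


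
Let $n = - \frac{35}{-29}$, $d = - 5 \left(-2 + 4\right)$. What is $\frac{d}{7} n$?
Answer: $- \frac{50}{29} \approx -1.7241$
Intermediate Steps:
$d = -10$ ($d = \left(-5\right) 2 = -10$)
$n = \frac{35}{29}$ ($n = \left(-35\right) \left(- \frac{1}{29}\right) = \frac{35}{29} \approx 1.2069$)
$\frac{d}{7} n = - \frac{10}{7} \cdot \frac{35}{29} = \left(-10\right) \frac{1}{7} \cdot \frac{35}{29} = \left(- \frac{10}{7}\right) \frac{35}{29} = - \frac{50}{29}$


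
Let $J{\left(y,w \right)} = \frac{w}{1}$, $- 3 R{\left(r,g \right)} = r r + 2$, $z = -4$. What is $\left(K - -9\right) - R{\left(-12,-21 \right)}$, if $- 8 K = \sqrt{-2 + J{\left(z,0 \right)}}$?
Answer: $\frac{173}{3} - \frac{i \sqrt{2}}{8} \approx 57.667 - 0.17678 i$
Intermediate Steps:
$R{\left(r,g \right)} = - \frac{2}{3} - \frac{r^{2}}{3}$ ($R{\left(r,g \right)} = - \frac{r r + 2}{3} = - \frac{r^{2} + 2}{3} = - \frac{2 + r^{2}}{3} = - \frac{2}{3} - \frac{r^{2}}{3}$)
$J{\left(y,w \right)} = w$ ($J{\left(y,w \right)} = w 1 = w$)
$K = - \frac{i \sqrt{2}}{8}$ ($K = - \frac{\sqrt{-2 + 0}}{8} = - \frac{\sqrt{-2}}{8} = - \frac{i \sqrt{2}}{8} \approx - 0.17678 i$)
$\left(K - -9\right) - R{\left(-12,-21 \right)} = \left(- \frac{i \sqrt{2}}{8} - -9\right) - \left(- \frac{2}{3} - \frac{\left(-12\right)^{2}}{3}\right) = \left(- \frac{i \sqrt{2}}{8} + 9\right) - \left(- \frac{2}{3} - 48\right) = \left(9 - \frac{i \sqrt{2}}{8}\right) - \left(- \frac{2}{3} - 48\right) = \left(9 - \frac{i \sqrt{2}}{8}\right) - - \frac{146}{3} = \left(9 - \frac{i \sqrt{2}}{8}\right) + \frac{146}{3} = \frac{173}{3} - \frac{i \sqrt{2}}{8}$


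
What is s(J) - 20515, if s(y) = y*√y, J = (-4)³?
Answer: -20515 - 512*I ≈ -20515.0 - 512.0*I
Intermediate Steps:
J = -64
s(y) = y^(3/2)
s(J) - 20515 = (-64)^(3/2) - 20515 = -512*I - 20515 = -20515 - 512*I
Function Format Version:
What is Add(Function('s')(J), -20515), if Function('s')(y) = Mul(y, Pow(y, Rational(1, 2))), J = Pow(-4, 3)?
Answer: Add(-20515, Mul(-512, I)) ≈ Add(-20515., Mul(-512.00, I))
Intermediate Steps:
J = -64
Function('s')(y) = Pow(y, Rational(3, 2))
Add(Function('s')(J), -20515) = Add(Pow(-64, Rational(3, 2)), -20515) = Add(Mul(-512, I), -20515) = Add(-20515, Mul(-512, I))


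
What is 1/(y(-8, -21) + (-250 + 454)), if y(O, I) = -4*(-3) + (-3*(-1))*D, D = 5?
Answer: 1/231 ≈ 0.0043290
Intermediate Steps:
y(O, I) = 27 (y(O, I) = -4*(-3) - 3*(-1)*5 = 12 + 3*5 = 12 + 15 = 27)
1/(y(-8, -21) + (-250 + 454)) = 1/(27 + (-250 + 454)) = 1/(27 + 204) = 1/231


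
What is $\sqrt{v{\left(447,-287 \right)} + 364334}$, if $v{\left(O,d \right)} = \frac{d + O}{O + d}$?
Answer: $\sqrt{364335} \approx 603.6$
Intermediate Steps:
$v{\left(O,d \right)} = 1$ ($v{\left(O,d \right)} = \frac{O + d}{O + d} = 1$)
$\sqrt{v{\left(447,-287 \right)} + 364334} = \sqrt{1 + 364334} = \sqrt{364335}$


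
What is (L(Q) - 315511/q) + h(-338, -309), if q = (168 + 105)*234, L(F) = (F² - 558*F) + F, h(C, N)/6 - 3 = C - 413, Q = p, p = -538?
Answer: 5335215299/9126 ≈ 5.8462e+5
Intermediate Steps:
Q = -538
h(C, N) = -2460 + 6*C (h(C, N) = 18 + 6*(C - 413) = 18 + 6*(-413 + C) = 18 + (-2478 + 6*C) = -2460 + 6*C)
L(F) = F² - 557*F
q = 63882 (q = 273*234 = 63882)
(L(Q) - 315511/q) + h(-338, -309) = (-538*(-557 - 538) - 315511/63882) + (-2460 + 6*(-338)) = (-538*(-1095) - 315511*1/63882) + (-2460 - 2028) = (589110 - 45073/9126) - 4488 = 5376172787/9126 - 4488 = 5335215299/9126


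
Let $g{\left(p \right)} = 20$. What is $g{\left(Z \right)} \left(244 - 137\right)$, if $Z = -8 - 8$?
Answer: $2140$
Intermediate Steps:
$Z = -16$ ($Z = -8 - 8 = -16$)
$g{\left(Z \right)} \left(244 - 137\right) = 20 \left(244 - 137\right) = 20 \cdot 107 = 2140$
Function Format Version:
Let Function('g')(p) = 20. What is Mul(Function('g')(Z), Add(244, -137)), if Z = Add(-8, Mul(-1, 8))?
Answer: 2140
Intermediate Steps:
Z = -16 (Z = Add(-8, -8) = -16)
Mul(Function('g')(Z), Add(244, -137)) = Mul(20, Add(244, -137)) = Mul(20, 107) = 2140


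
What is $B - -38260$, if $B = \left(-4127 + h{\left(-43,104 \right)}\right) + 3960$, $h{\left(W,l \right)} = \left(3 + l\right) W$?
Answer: $33492$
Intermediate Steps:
$h{\left(W,l \right)} = W \left(3 + l\right)$
$B = -4768$ ($B = \left(-4127 - 43 \left(3 + 104\right)\right) + 3960 = \left(-4127 - 4601\right) + 3960 = -8728 + 3960 = -4768$)
$B - -38260 = -4768 - -38260 = -4768 + 38260 = 33492$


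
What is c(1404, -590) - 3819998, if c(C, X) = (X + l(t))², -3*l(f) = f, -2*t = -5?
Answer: -124952903/36 ≈ -3.4709e+6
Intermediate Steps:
t = 5/2 (t = -½*(-5) = 5/2 ≈ 2.5000)
l(f) = -f/3
c(C, X) = (-⅚ + X)² (c(C, X) = (X - ⅓*5/2)² = (X - ⅚)² = (-⅚ + X)²)
c(1404, -590) - 3819998 = (-5 + 6*(-590))²/36 - 3819998 = (-5 - 3540)²/36 - 3819998 = (1/36)*(-3545)² - 3819998 = (1/36)*12567025 - 3819998 = 12567025/36 - 3819998 = -124952903/36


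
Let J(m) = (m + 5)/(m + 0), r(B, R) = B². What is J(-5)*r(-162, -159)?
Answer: 0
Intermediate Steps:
J(m) = (5 + m)/m
J(-5)*r(-162, -159) = ((5 - 5)/(-5))*(-162)² = -⅕*0*26244 = 0*26244 = 0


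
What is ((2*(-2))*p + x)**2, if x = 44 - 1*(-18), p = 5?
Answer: 1764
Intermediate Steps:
x = 62 (x = 44 + 18 = 62)
((2*(-2))*p + x)**2 = ((2*(-2))*5 + 62)**2 = (-4*5 + 62)**2 = (-20 + 62)**2 = 42**2 = 1764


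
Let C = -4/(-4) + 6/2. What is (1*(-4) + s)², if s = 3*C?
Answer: 64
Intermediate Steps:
C = 4 (C = -4*(-¼) + 6*(½) = 1 + 3 = 4)
s = 12 (s = 3*4 = 12)
(1*(-4) + s)² = (1*(-4) + 12)² = (-4 + 12)² = 8² = 64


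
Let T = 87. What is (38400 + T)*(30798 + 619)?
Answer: 1209146079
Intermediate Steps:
(38400 + T)*(30798 + 619) = (38400 + 87)*(30798 + 619) = 38487*31417 = 1209146079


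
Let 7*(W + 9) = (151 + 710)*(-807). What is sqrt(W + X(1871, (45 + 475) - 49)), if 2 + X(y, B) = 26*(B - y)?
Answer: 2*I*sqrt(33918) ≈ 368.34*I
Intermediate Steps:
W = -99270 (W = -9 + ((151 + 710)*(-807))/7 = -9 + (861*(-807))/7 = -9 + (1/7)*(-694827) = -9 - 99261 = -99270)
X(y, B) = -2 - 26*y + 26*B (X(y, B) = -2 + 26*(B - y) = -2 + (-26*y + 26*B) = -2 - 26*y + 26*B)
sqrt(W + X(1871, (45 + 475) - 49)) = sqrt(-99270 + (-2 - 26*1871 + 26*((45 + 475) - 49))) = sqrt(-99270 + (-2 - 48646 + 26*(520 - 49))) = sqrt(-99270 + (-2 - 48646 + 26*471)) = sqrt(-99270 + (-2 - 48646 + 12246)) = sqrt(-99270 - 36402) = sqrt(-135672) = 2*I*sqrt(33918)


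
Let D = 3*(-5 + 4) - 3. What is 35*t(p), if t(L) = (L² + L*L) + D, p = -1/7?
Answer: -1460/7 ≈ -208.57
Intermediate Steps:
D = -6 (D = 3*(-1) - 3 = -3 - 3 = -6)
p = -⅐ (p = -1*⅐ = -⅐ ≈ -0.14286)
t(L) = -6 + 2*L² (t(L) = (L² + L*L) - 6 = (L² + L²) - 6 = 2*L² - 6 = -6 + 2*L²)
35*t(p) = 35*(-6 + 2*(-⅐)²) = 35*(-6 + 2*(1/49)) = 35*(-6 + 2/49) = 35*(-292/49) = -1460/7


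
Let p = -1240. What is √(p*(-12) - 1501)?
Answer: √13379 ≈ 115.67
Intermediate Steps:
√(p*(-12) - 1501) = √(-1240*(-12) - 1501) = √(14880 - 1501) = √13379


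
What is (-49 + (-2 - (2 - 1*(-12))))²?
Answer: 4225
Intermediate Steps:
(-49 + (-2 - (2 - 1*(-12))))² = (-49 + (-2 - (2 + 12)))² = (-49 + (-2 - 1*14))² = (-49 + (-2 - 14))² = (-49 - 16)² = (-65)² = 4225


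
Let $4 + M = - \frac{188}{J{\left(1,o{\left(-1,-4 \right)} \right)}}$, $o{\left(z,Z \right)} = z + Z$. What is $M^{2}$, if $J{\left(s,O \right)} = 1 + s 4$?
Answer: $\frac{43264}{25} \approx 1730.6$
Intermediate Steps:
$o{\left(z,Z \right)} = Z + z$
$J{\left(s,O \right)} = 1 + 4 s$
$M = - \frac{208}{5}$ ($M = -4 - \frac{188}{1 + 4 \cdot 1} = -4 - \frac{188}{1 + 4} = -4 - \frac{188}{5} = - \frac{208}{5} \approx -41.6$)
$M^{2} = \left(- \frac{208}{5}\right)^{2} = \frac{43264}{25}$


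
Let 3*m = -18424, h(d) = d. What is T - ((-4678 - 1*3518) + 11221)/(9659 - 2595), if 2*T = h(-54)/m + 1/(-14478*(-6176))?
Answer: -154132211016115/363664155356544 ≈ -0.42383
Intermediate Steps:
m = -18424/3 (m = (1/3)*(-18424) = -18424/3 ≈ -6141.3)
T = 1810678895/411850685568 (T = (-54/(-18424/3) + 1/(-14478*(-6176)))/2 = (-54*(-3/18424) - 1/14478*(-1/6176))/2 = (81/9212 + 1/89416128)/2 = (1/2)*(1810678895/205925342784) = 1810678895/411850685568 ≈ 0.0043964)
T - ((-4678 - 1*3518) + 11221)/(9659 - 2595) = 1810678895/411850685568 - ((-4678 - 1*3518) + 11221)/(9659 - 2595) = 1810678895/411850685568 - ((-4678 - 3518) + 11221)/7064 = 1810678895/411850685568 - (-8196 + 11221)/7064 = 1810678895/411850685568 - 3025/7064 = -154132211016115/363664155356544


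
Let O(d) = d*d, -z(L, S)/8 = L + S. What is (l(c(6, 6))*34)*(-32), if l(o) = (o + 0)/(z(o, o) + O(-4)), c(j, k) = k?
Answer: 408/5 ≈ 81.600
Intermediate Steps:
z(L, S) = -8*L - 8*S (z(L, S) = -8*(L + S) = -8*L - 8*S)
O(d) = d**2
l(o) = o/(16 - 16*o) (l(o) = (o + 0)/((-8*o - 8*o) + (-4)**2) = o/(-16*o + 16) = o/(16 - 16*o))
(l(c(6, 6))*34)*(-32) = (((1/16)*6/(1 - 1*6))*34)*(-32) = (((1/16)*6/(1 - 6))*34)*(-32) = (((1/16)*6/(-5))*34)*(-32) = (((1/16)*6*(-1/5))*34)*(-32) = -3/40*34*(-32) = -51/20*(-32) = 408/5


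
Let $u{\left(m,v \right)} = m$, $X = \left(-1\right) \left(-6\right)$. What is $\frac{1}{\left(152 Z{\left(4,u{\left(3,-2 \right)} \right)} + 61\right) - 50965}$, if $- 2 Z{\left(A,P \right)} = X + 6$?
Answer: $- \frac{1}{51816} \approx -1.9299 \cdot 10^{-5}$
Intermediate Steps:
$X = 6$
$Z{\left(A,P \right)} = -6$ ($Z{\left(A,P \right)} = - \frac{6 + 6}{2} = \left(- \frac{1}{2}\right) 12 = -6$)
$\frac{1}{\left(152 Z{\left(4,u{\left(3,-2 \right)} \right)} + 61\right) - 50965} = \frac{1}{\left(152 \left(-6\right) + 61\right) - 50965} = \frac{1}{\left(-912 + 61\right) - 50965} = \frac{1}{-851 - 50965} = \frac{1}{-51816} = - \frac{1}{51816}$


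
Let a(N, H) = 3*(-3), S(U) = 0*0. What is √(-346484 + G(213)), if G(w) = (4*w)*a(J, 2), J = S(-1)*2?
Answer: 2*I*√88538 ≈ 595.11*I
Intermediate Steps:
S(U) = 0
J = 0 (J = 0*2 = 0)
a(N, H) = -9
G(w) = -36*w (G(w) = (4*w)*(-9) = -36*w)
√(-346484 + G(213)) = √(-346484 - 36*213) = √(-346484 - 7668) = √(-354152) = 2*I*√88538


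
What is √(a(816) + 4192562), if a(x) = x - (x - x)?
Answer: √4193378 ≈ 2047.8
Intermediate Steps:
a(x) = x (a(x) = x - 1*0 = x + 0 = x)
√(a(816) + 4192562) = √(816 + 4192562) = √4193378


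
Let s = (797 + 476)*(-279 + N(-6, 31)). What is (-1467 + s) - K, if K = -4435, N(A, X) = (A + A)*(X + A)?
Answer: -734099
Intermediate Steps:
N(A, X) = 2*A*(A + X) (N(A, X) = (2*A)*(A + X) = 2*A*(A + X))
s = -737067 (s = (797 + 476)*(-279 + 2*(-6)*(-6 + 31)) = 1273*(-279 + 2*(-6)*25) = 1273*(-279 - 300) = 1273*(-579) = -737067)
(-1467 + s) - K = (-1467 - 737067) - 1*(-4435) = -738534 + 4435 = -734099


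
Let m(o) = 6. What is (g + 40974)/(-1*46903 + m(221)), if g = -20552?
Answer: -20422/46897 ≈ -0.43546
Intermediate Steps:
(g + 40974)/(-1*46903 + m(221)) = (-20552 + 40974)/(-1*46903 + 6) = 20422/(-46903 + 6) = 20422/(-46897) = 20422*(-1/46897) = -20422/46897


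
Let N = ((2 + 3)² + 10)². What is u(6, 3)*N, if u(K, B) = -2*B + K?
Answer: 0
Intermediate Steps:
u(K, B) = K - 2*B
N = 1225 (N = (5² + 10)² = (25 + 10)² = 35² = 1225)
u(6, 3)*N = (6 - 2*3)*1225 = (6 - 6)*1225 = 0*1225 = 0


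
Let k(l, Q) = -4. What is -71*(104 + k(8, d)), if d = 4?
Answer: -7100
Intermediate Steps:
-71*(104 + k(8, d)) = -71*(104 - 4) = -71*100 = -7100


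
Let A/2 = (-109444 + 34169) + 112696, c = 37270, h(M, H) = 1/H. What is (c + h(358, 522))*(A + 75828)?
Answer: 1465637980235/261 ≈ 5.6155e+9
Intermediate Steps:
A = 74842 (A = 2*((-109444 + 34169) + 112696) = 2*(-75275 + 112696) = 2*37421 = 74842)
(c + h(358, 522))*(A + 75828) = (37270 + 1/522)*(74842 + 75828) = (37270 + 1/522)*150670 = (19454941/522)*150670 = 1465637980235/261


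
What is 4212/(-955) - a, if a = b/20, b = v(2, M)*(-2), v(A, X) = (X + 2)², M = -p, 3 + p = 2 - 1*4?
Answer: 187/382 ≈ 0.48953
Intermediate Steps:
p = -5 (p = -3 + (2 - 1*4) = -3 + (2 - 4) = -3 - 2 = -5)
M = 5 (M = -1*(-5) = 5)
v(A, X) = (2 + X)²
b = -98 (b = (2 + 5)²*(-2) = 7²*(-2) = 49*(-2) = -98)
a = -49/10 (a = -98/20 = (1/20)*(-98) = -49/10 ≈ -4.9000)
4212/(-955) - a = 4212/(-955) - 1*(-49/10) = 4212*(-1/955) + 49/10 = -4212/955 + 49/10 = 187/382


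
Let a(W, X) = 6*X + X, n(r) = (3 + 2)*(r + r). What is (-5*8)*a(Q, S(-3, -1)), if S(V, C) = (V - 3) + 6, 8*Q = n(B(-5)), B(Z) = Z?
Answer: 0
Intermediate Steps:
n(r) = 10*r (n(r) = 5*(2*r) = 10*r)
Q = -25/4 (Q = (10*(-5))/8 = (⅛)*(-50) = -25/4 ≈ -6.2500)
S(V, C) = 3 + V (S(V, C) = (-3 + V) + 6 = 3 + V)
a(W, X) = 7*X
(-5*8)*a(Q, S(-3, -1)) = (-5*8)*(7*(3 - 3)) = -280*0 = -40*0 = 0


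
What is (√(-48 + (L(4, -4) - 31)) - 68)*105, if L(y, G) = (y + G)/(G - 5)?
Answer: -7140 + 105*I*√79 ≈ -7140.0 + 933.26*I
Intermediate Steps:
L(y, G) = (G + y)/(-5 + G)
(√(-48 + (L(4, -4) - 31)) - 68)*105 = (√(-48 + ((-4 + 4)/(-5 - 4) - 31)) - 68)*105 = (√(-48 + (0/(-9) - 31)) - 68)*105 = (√(-48 + (-⅑*0 - 31)) - 68)*105 = (√(-48 + (0 - 31)) - 68)*105 = (√(-48 - 31) - 68)*105 = (√(-79) - 68)*105 = (I*√79 - 68)*105 = (-68 + I*√79)*105 = -7140 + 105*I*√79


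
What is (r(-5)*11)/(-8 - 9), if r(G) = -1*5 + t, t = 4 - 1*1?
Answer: 22/17 ≈ 1.2941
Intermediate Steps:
t = 3 (t = 4 - 1 = 3)
r(G) = -2 (r(G) = -1*5 + 3 = -5 + 3 = -2)
(r(-5)*11)/(-8 - 9) = (-2*11)/(-8 - 9) = -22/(-17) = -22*(-1/17) = 22/17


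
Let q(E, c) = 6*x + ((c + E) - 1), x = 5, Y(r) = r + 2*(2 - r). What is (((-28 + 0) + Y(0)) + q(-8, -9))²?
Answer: 144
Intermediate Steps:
Y(r) = 4 - r (Y(r) = r + (4 - 2*r) = 4 - r)
q(E, c) = 29 + E + c (q(E, c) = 6*5 + ((c + E) - 1) = 30 + ((E + c) - 1) = 30 + (-1 + E + c) = 29 + E + c)
(((-28 + 0) + Y(0)) + q(-8, -9))² = (((-28 + 0) + (4 - 1*0)) + (29 - 8 - 9))² = ((-28 + (4 + 0)) + 12)² = ((-28 + 4) + 12)² = (-24 + 12)² = (-12)² = 144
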